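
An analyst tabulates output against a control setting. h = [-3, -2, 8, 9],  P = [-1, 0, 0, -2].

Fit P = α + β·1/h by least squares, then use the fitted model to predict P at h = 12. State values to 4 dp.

XᵀX·[α, β]ᵀ = XᵀP reads: 4·α + (-43/72)·β = -3;  (-43/72)·α + (2017/5184)·β = 1/9.
Eliminating β: (2017/5184)·(row 1) − (-43/72)·(row 2) gives (691/576)·α = (2017/5184)·(-3) − (-43/72)·(1/9) = -5707/5184, so α = -5707/6219.
Then β = ((1/9) − (-43/72)·(-5707/6219))/(2017/5184) = -776/691.
At h = 12: P̂ = (-5707/6219)·(1) + (-776/691)·(1/12) = -6289/6219.

P̂ = -1.0113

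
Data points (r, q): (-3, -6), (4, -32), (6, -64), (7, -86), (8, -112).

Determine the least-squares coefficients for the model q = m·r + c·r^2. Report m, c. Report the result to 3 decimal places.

With design matrix A, AᵀA = [[174, 1108]; [1108, 8130]] and Aᵀq = [-1992, -14252]ᵀ.
Determinant 174·8130 − 1108² = 186956.
m = ((-1992)·8130 − 1108·(-14252))/186956 = -9176/4249; c = (174·(-14252) − 1108·(-1992))/186956 = -6198/4249.

m = -2.160, c = -1.459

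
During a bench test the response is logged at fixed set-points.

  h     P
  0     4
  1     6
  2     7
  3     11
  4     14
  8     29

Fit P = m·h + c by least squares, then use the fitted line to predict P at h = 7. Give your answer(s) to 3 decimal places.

P̂ = 24.633

Entries of AᵀA: Σh·h = 94, Σh = 18, Σ1 = 6.
For AᵀP: Σh·P = 341, ΣP = 71.
Normal equations: [[94, 18]; [18, 6]]·[m, c]ᵀ = [341, 71]ᵀ.
Δ = 94·6 − 18² = 240.
m = (341·6 − 18·71)/240 = 16/5; c = (94·71 − 18·341)/240 = 67/30.
At h = 7: P̂ = (16/5)·(7) + (67/30)·(1) = 739/30.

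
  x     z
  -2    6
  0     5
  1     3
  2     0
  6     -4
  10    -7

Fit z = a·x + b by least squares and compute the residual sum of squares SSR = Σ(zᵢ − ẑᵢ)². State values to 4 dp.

SSR = 5.1119

Entries of AᵀA: Σx·x = 145, Σx = 17, Σ1 = 6.
For Aᵀz: Σx·z = -103, Σz = 3.
Normal equations: [[145, 17]; [17, 6]]·[a, b]ᵀ = [-103, 3]ᵀ.
Δ = 145·6 − 17² = 581.
a = ((-103)·6 − 17·3)/581 = -669/581; b = (145·3 − 17·(-103))/581 = 2186/581.
Residuals: -38/581, 719/581, 226/581, -848/581, -496/581, 437/581; SSR = 2970/581.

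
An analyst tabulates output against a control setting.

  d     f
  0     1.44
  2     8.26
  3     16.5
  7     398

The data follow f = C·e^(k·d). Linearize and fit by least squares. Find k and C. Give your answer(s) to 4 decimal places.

k = 0.7977, C = 1.5271

With ln fᵢ as the transformed response and dᵢ as the regressor:
Σd = 12.0000, Σ(d)² = 62.0000, Σln f = 11.2659, Σd·ln f = 54.5381.
Equations: 62.0000·k + 12.0000·ln C = 54.5381;  12.0000·k + 4·ln C = 11.2659.
Solving (det = 104.0000): k = 0.79771, ln C = 0.42334, so C = exp(0.42334) = 1.52705.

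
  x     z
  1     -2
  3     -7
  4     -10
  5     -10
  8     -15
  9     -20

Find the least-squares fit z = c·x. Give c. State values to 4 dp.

Compute the Gram sums: Σx·x = 196.
Right-hand side: Σx·z = -413.
c = (-413)/196 = -2.10714.

c = -2.1071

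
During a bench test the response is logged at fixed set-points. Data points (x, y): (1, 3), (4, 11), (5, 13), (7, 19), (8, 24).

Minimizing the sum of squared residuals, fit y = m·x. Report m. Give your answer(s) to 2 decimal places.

m = 2.82

From the data, Σx·x = 155.
Moment sums: Σx·y = 437.
So AᵀA·[m]ᵀ = Aᵀy: [[155]]·[m]ᵀ = [437]ᵀ.
m = 437/155 = 2.81935.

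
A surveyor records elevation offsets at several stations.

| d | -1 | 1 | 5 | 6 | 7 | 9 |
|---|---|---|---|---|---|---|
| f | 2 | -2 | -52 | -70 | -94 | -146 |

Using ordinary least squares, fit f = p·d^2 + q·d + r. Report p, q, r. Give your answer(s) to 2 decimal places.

p = -1.48, q = -3.07, r = 1.18

Normal-equation sums: Σd^2·d^2 = 10885, Σd^2·d = 1413, Σd^2 = 193, Σd·d = 193, Σd = 27, Σ1 = 6.
Moment sums: Σd^2·f = -20252, Σd·f = -2656, Σf = -362.
Inverting the 3×3 Gram matrix, [p, q, r]ᵀ = [-767/517, -1585/517, 612/517]ᵀ.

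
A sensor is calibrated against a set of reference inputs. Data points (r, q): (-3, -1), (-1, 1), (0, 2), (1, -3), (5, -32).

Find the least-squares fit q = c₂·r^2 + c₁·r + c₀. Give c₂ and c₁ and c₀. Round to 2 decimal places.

c₂ = -0.89, c₁ = -2.09, c₀ = 0.63

The normal equations are: 708·c₂ + 98·c₁ + 36·c₀ = -811;  98·c₂ + 36·c₁ + 2·c₀ = -161;  36·c₂ + 2·c₁ + 5·c₀ = -33.
Solving the 3×3 system (Gaussian elimination) gives c₂ = -1779/2002, c₁ = -4181/2002, c₀ = 634/1001.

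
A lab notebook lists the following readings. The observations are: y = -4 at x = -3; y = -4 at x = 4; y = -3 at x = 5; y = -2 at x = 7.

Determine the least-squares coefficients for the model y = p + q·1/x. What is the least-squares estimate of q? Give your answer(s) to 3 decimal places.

With design matrix A, AᵀA = [[4, 109/420]; [109/420, 41281/176400]] and Aᵀy = [-13, -58/105]ᵀ.
Δ = 4·(41281/176400) − (109/420)² = 17027/19600.
p = ((-13)·(41281/176400) − (109/420)·(-58/105))/(17027/19600) = -170455/51081; q = (4·(-58/105) − (109/420)·(-13))/(17027/19600) = 22820/17027.

q = 1.340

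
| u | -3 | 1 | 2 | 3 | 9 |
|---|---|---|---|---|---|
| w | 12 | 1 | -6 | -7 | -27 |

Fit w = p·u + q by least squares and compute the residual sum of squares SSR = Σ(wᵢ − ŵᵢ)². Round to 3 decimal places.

Forming XᵀX = [[104, 12]; [12, 5]] and Xᵀw = [-311, -27]ᵀ gives XᵀX·[p, q]ᵀ = Xᵀw.
Eliminating q: 5·(row 1) − 12·(row 2) gives 376·p = 5·(-311) − 12·(-27) = -1231, so p = -1231/376.
Then q = ((-27) − 12·(-1231/376))/5 = 231/94.
Residuals: -105/376, 683/376, -359/188, 137/376, 3/376; SSR = 2691/376.

SSR = 7.157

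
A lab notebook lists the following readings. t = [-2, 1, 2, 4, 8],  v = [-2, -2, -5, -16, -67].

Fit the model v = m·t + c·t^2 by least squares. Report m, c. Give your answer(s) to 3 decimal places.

m = -0.469, c = -0.981

Forming AᵀA = [[89, 577]; [577, 4385]] and Aᵀv = [-608, -4574]ᵀ gives AᵀA·[m, c]ᵀ = Aᵀv.
det = 89·4385 − 577² = 57336.
m = ((-608)·4385 − 577·(-4574))/57336 = -13441/28668; c = (89·(-4574) − 577·(-608))/57336 = -28135/28668.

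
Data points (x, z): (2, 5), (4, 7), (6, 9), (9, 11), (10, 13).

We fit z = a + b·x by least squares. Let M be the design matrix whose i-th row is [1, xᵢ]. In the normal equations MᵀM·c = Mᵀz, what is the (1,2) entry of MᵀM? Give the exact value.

31

Row 1 ↔ basis 1, column 2 ↔ basis x, so (MᵀM)_{1,2} = Σᵢ x = (1)·(2) + (1)·(4) + (1)·(6) + (1)·(9) + (1)·(10) = 31.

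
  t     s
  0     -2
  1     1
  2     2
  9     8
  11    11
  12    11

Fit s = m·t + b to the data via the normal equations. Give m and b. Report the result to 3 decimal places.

m = 1.016, b = -0.759

The normal system AᵀA·[m, b]ᵀ = Aᵀs is [[351, 35]; [35, 6]]·[m, b]ᵀ = [330, 31]ᵀ.
Δ = 351·6 − 35² = 881.
m = (330·6 − 35·31)/881 = 895/881; b = (351·31 − 35·330)/881 = -669/881.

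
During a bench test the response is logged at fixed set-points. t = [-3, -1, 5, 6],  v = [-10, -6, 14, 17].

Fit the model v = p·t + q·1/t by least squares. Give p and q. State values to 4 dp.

Sums needed: Σt·t = 71, Σt·1/t = 4, Σ1/t·1/t = 1061/900.
Moment sums: Σt·v = 208, Σ1/t·v = 449/30.
AᵀA·[p, q]ᵀ = Aᵀv becomes [[71, 4]; [4, 1061/900]]·[p, q]ᵀ = [208, 449/30]ᵀ.
Determinant 71·(1061/900) − 4² = 60931/900.
p = (208·(1061/900) − 4·(449/30))/(60931/900) = 166808/60931; q = (71·(449/30) − 4·208)/(60931/900) = 207570/60931.

p = 2.7377, q = 3.4066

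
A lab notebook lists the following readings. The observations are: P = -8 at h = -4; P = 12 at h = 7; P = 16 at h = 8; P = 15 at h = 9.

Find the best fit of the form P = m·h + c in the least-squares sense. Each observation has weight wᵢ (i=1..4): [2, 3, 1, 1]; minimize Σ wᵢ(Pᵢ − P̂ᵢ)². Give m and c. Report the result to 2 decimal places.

m = 1.84, c = -0.62

From the data, Σwᵢ·h·h = 324, Σwᵢ·h = 30, Σwᵢ·1 = 7.
Moment sums: Σwᵢ·h·P = 579, Σwᵢ·P = 51.
So MᵀWM·[m, c]ᵀ = MᵀWP: [[324, 30]; [30, 7]]·[m, c]ᵀ = [579, 51]ᵀ.
Δ = 324·7 − 30² = 1368.
m = (579·7 − 30·51)/1368 = 841/456; c = (324·51 − 30·579)/1368 = -47/76.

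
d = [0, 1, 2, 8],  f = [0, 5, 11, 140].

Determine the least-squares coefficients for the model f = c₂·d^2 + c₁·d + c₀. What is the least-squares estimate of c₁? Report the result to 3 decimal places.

c₁ = 1.614

AᵀA·[c₂, c₁, c₀]ᵀ = Aᵀf reads: 4113·c₂ + 521·c₁ + 69·c₀ = 9009;  521·c₂ + 69·c₁ + 11·c₀ = 1147;  69·c₂ + 11·c₁ + 4·c₀ = 156.
Solving the 3×3 system (Gaussian elimination) gives c₂ = 1397/706, c₁ = 5697/3530, c₀ = 756/1765.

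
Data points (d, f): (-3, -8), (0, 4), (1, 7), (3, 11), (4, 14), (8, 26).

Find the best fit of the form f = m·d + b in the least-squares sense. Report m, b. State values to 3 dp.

Setting ∂/∂m … = 0 gives: 99·m + 13·b = 328;  13·m + 6·b = 54.
Δ = 99·6 − 13² = 425.
m = (328·6 − 13·54)/425 = 1266/425; b = (99·54 − 13·328)/425 = 1082/425.

m = 2.979, b = 2.546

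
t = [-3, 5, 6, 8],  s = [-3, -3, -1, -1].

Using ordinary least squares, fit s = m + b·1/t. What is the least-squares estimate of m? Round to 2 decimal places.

With design matrix X, XᵀX = [[4, 19/120]; [19/120, 2801/14400]] and Xᵀs = [-8, 13/120]ᵀ.
det = 4·(2801/14400) − (19/120)² = 10843/14400.
m = ((-8)·(2801/14400) − (19/120)·(13/120))/(10843/14400) = -22655/10843; b = (4·(13/120) − (19/120)·(-8))/(10843/14400) = 24480/10843.

m = -2.09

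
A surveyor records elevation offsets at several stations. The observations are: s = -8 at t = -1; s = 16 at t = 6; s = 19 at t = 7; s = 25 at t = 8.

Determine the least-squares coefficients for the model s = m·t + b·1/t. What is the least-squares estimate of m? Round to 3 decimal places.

Entries of AᵀA: Σt·t = 150, Σt·1/t = 4, Σ1/t·1/t = 30025/28224.
Moment sums: Σt·s = 437, Σ1/t·s = 2773/168.
det = 150·(30025/28224) − 4² = 675361/4704.
m = (437·(30025/28224) − 4·(2773/168))/(675361/4704) = 11257469/4052166; b = (150·(2773/168) − 4·437)/(675361/4704) = 3424008/675361.

m = 2.778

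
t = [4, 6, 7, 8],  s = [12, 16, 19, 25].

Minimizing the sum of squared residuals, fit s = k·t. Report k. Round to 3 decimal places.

From the data, Σt·t = 165.
Moment sums: Σt·s = 477.
k = 477/165 = 2.89091.

k = 2.891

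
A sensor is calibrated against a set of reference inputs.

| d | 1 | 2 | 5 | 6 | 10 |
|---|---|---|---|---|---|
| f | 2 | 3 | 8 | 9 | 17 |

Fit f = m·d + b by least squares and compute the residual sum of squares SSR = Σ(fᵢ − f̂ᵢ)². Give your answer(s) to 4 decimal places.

The normal system MᵀM·[m, b]ᵀ = Mᵀf is [[166, 24]; [24, 5]]·[m, b]ᵀ = [272, 39]ᵀ.
Eliminating b: 5·(row 1) − 24·(row 2) gives 254·m = 5·272 − 24·39 = 424, so m = 212/127.
Then b = (39 − 24·(212/127))/5 = -27/127.
Residuals: 69/127, -16/127, -17/127, -102/127, 66/127; SSR = 158/127.

SSR = 1.2441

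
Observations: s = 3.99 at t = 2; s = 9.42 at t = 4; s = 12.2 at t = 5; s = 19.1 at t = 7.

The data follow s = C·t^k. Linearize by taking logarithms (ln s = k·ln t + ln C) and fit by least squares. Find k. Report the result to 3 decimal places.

Linearized form: ln s = k·ln t + ln C. From the 4 transformed points,
AᵀA = [[8.7791, 5.6348]; [5.6348, 4]], rhs = [13.8341, 9.0778]ᵀ  (here Σln t = 5.6348, Σ(ln t)² = 8.7791, Σln s = 9.0778, Σln t·ln s = 13.8341).
Δ = 8.7791·4 − (5.6348)² = 3.3656; k = (13.8341·4 − 5.6348·9.0778)/3.3656 = 1.24355, ln C = (8.7791·9.0778 − 5.6348·13.8341)/3.3656 = 0.51766.

k = 1.244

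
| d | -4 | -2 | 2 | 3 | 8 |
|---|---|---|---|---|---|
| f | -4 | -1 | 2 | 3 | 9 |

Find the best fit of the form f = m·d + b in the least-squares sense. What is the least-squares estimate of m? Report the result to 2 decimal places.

m = 1.04

Entries of XᵀX: Σd·d = 97, Σd = 7, Σ1 = 5.
And Σd·f = 103, Σf = 9.
XᵀX·[m, b]ᵀ = Xᵀf becomes [[97, 7]; [7, 5]]·[m, b]ᵀ = [103, 9]ᵀ.
Determinant 97·5 − 7² = 436.
m = (103·5 − 7·9)/436 = 113/109; b = (97·9 − 7·103)/436 = 38/109.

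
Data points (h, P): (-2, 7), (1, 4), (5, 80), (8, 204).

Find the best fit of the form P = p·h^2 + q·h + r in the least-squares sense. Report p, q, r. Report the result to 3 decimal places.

p = 3.024, q = 1.461, r = -1.691

Forming MᵀM = [[4738, 630, 94]; [630, 94, 12]; [94, 12, 4]] and MᵀP = [15088, 2022, 295]ᵀ gives MᵀM·[p, q, r]ᵀ = MᵀP.
Inverting the 3×3 Gram matrix, [p, q, r]ᵀ = [127/42, 593/406, -1030/609]ᵀ.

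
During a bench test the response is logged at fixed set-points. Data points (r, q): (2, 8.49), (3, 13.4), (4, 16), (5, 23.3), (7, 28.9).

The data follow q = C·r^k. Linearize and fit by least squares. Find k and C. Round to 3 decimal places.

k = 0.992, C = 4.339

With ln qᵢ as the transformed response and ln rᵢ as the regressor:
Over the data: Σln r = 6.7334, Σ(ln r)² = 9.9861, Σln q = 14.0190, Σln r·ln q = 19.7903.
Normal system: [[9.9861, 6.7334]; [6.7334, 5]]·[k, ln C]ᵀ = [19.7903, 14.0190]ᵀ.
Slope k = (n·Σln r·ln q − Σln r·Σln q)/(n·Σ(ln r)² − (Σln r)²) = (5·19.7903 − 6.7334·14.0190)/4.5917 = 0.99223; ln C = (Σln q − k·Σln r)/n = 1.46759, so C = exp(1.46759) = 4.33878.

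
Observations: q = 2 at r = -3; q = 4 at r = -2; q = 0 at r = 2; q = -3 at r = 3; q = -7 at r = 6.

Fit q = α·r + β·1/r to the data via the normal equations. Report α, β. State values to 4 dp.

α = -1.1434, β = 1.1783

Forming XᵀX = [[62, 5]; [5, 3/4]] and Xᵀq = [-65, -29/6]ᵀ gives XᵀX·[α, β]ᵀ = Xᵀq.
Determinant 62·(3/4) − 5² = 43/2.
α = ((-65)·(3/4) − 5·(-29/6))/(43/2) = -295/258; β = (62·(-29/6) − 5·(-65))/(43/2) = 152/129.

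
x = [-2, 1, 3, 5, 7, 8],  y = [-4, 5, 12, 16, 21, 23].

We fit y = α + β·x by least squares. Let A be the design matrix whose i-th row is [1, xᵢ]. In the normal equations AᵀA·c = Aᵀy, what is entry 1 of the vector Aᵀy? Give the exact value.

Entry 1 ↔ basis 1, so (Aᵀy)_{1} = Σᵢ yᵢ = (1)·(-4) + (1)·(5) + (1)·(12) + (1)·(16) + (1)·(21) + (1)·(23) = 73.

73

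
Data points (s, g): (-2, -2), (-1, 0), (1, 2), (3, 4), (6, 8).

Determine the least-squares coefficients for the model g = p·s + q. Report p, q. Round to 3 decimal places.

p = 1.194, q = 0.728

Entries of AᵀA: Σs·s = 51, Σs = 7, Σ1 = 5.
And Σs·g = 66, Σg = 12.
Determinant 51·5 − 7² = 206.
p = (66·5 − 7·12)/206 = 123/103; q = (51·12 − 7·66)/206 = 75/103.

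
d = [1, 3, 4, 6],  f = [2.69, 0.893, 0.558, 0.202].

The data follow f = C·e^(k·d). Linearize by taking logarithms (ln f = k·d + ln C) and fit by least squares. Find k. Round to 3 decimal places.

k = -0.516

Linearized form: ln f = k·d + ln C. From the 4 transformed points,
Σd = 14.0000, Σ(d)² = 62.0000, Σln f = -1.3065, Σd·ln f = -11.2805.
Equations: 62.0000·k + 14.0000·ln C = -11.2805;  14.0000·k + 4·ln C = -1.3065.
Δ = 62.0000·4 − (14.0000)² = 52.0000; k = (-11.2805·4 − 14.0000·-1.3065)/52.0000 = -0.51598, ln C = (62.0000·-1.3065 − 14.0000·-11.2805)/52.0000 = 1.47929.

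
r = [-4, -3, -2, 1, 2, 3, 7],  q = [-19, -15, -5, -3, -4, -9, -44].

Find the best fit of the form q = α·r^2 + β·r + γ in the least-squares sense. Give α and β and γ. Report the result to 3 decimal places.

AᵀA·[α, β, γ]ᵀ = Aᵀq reads: 2852·α + 280·β + 92·γ = -2715;  280·α + 92·β + 4·γ = -215;  92·α + 4·β + 7·γ = -99.
Row-reducing yields α = -22703/23916, β = 15319/23916, γ = -4051/1993.

α = -0.949, β = 0.641, γ = -2.033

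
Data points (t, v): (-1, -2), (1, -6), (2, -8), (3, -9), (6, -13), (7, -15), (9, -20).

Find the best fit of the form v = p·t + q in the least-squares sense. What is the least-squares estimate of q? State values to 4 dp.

q = -3.9833

Compute the Gram sums: Σt·t = 181, Σt = 27, Σ1 = 7.
And Σt·v = -410, Σv = -73.
AᵀA·[p, q]ᵀ = Aᵀv becomes [[181, 27]; [27, 7]]·[p, q]ᵀ = [-410, -73]ᵀ.
Δ = 181·7 − 27² = 538.
p = ((-410)·7 − 27·(-73))/538 = -899/538; q = (181·(-73) − 27·(-410))/538 = -2143/538.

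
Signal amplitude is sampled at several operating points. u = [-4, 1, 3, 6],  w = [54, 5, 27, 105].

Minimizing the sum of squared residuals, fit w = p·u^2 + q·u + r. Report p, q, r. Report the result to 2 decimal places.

p = 2.98, q = -0.87, r = 2.83

Compute the Gram sums: Σu^2·u^2 = 1634, Σu^2·u = 180, Σu^2 = 62, Σu·u = 62, Σu = 6, Σ1 = 4.
For Mᵀw: Σu^2·w = 4892, Σu·w = 500, Σw = 191.
Row-reducing yields p = 16759/5620, q = -4871/5620, r = 15897/5620.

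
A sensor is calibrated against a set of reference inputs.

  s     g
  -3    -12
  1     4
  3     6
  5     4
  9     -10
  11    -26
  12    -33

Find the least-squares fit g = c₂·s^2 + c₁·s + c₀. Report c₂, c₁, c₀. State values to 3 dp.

Normal-equation sums: Σs^2·s^2 = 42726, Σs^2·s = 3914, Σs^2 = 390, Σs·s = 390, Σs = 38, Σ1 = 7.
Moment sums: Σs^2·g = -8658, Σs·g = -694, Σg = -67.
XᵀX·[c₂, c₁, c₀]ᵀ = Xᵀg becomes [[42726, 3914, 390]; [3914, 390, 38]; [390, 38, 7]]·[c₂, c₁, c₀]ᵀ = [-8658, -694, -67]ᵀ.
Row-reducing yields c₂ = -272425/550228, c₁ = 1675299/550228, c₀ = 204254/137557.

c₂ = -0.495, c₁ = 3.045, c₀ = 1.485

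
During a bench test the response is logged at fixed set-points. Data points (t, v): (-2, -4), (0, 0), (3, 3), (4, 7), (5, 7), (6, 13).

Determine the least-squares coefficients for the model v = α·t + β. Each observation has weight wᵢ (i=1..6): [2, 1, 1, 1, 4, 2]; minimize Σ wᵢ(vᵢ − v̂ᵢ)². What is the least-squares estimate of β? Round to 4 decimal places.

Compute the Gram sums: Σwᵢ·t·t = 205, Σwᵢ·t = 35, Σwᵢ·1 = 11.
For AᵀWv: Σwᵢ·t·v = 349, Σwᵢ·v = 56.
AᵀWA·[α, β]ᵀ = AᵀWv becomes [[205, 35]; [35, 11]]·[α, β]ᵀ = [349, 56]ᵀ.
det = 205·11 − 35² = 1030.
α = (349·11 − 35·56)/1030 = 1879/1030; β = (205·56 − 35·349)/1030 = -147/206.

β = -0.7136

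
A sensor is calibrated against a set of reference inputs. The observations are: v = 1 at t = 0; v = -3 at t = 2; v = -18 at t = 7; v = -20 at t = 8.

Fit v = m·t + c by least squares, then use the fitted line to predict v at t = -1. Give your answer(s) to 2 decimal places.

v̂ = 4.31

Sums needed: Σt·t = 117, Σt = 17, Σ1 = 4.
And Σt·v = -292, Σv = -40.
MᵀM·[m, c]ᵀ = Mᵀv becomes [[117, 17]; [17, 4]]·[m, c]ᵀ = [-292, -40]ᵀ.
Δ = 117·4 − 17² = 179.
m = ((-292)·4 − 17·(-40))/179 = -488/179; c = (117·(-40) − 17·(-292))/179 = 284/179.
At t = -1: v̂ = (-488/179)·(-1) + (284/179)·(1) = 772/179.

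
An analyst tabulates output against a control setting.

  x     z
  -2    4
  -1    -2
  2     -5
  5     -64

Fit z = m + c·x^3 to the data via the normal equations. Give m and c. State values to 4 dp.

m = -1.1511, c = -0.5032

Compute the Gram sums: Σ1 = 4, Σx^3 = 124, Σx^3·x^3 = 15754.
Moment sums: Σz = -67, Σx^3·z = -8070.
Normal equations: [[4, 124]; [124, 15754]]·[m, c]ᵀ = [-67, -8070]ᵀ.
Determinant 4·15754 − 124² = 47640.
m = ((-67)·15754 − 124·(-8070))/47640 = -27419/23820; c = (4·(-8070) − 124·(-67))/47640 = -5993/11910.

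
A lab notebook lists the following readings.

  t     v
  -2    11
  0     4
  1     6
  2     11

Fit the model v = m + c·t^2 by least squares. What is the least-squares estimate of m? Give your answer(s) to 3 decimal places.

Compute the Gram sums: Σ1 = 4, Σt^2 = 9, Σt^2·t^2 = 33.
For Xᵀv: Σv = 32, Σt^2·v = 94.
So XᵀX·[m, c]ᵀ = Xᵀv: [[4, 9]; [9, 33]]·[m, c]ᵀ = [32, 94]ᵀ.
Eliminating c: 33·(row 1) − 9·(row 2) gives 51·m = 33·32 − 9·94 = 210, so m = 70/17.
Then c = (94 − 9·(70/17))/33 = 88/51.

m = 4.118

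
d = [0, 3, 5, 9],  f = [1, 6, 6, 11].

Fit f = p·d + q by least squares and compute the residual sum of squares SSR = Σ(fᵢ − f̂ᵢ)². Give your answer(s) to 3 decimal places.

SSR = 2.632

Forming AᵀA = [[115, 17]; [17, 4]] and Aᵀf = [147, 24]ᵀ gives AᵀA·[p, q]ᵀ = Aᵀf.
det = 115·4 − 17² = 171.
p = (147·4 − 17·24)/171 = 20/19; q = (115·24 − 17·147)/171 = 29/19.
Residuals: -10/19, 25/19, -15/19, 0; SSR = 50/19.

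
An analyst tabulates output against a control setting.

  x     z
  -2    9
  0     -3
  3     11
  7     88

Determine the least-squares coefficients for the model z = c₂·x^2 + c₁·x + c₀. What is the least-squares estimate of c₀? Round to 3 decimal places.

c₀ = -2.866

Compute the Gram sums: Σx^2·x^2 = 2498, Σx^2·x = 362, Σx^2 = 62, Σx·x = 62, Σx = 8, Σ1 = 4.
And Σx^2·z = 4447, Σx·z = 631, Σz = 105.
Normal equations: [[2498, 362, 62]; [362, 62, 8]; [62, 8, 4]]·[c₂, c₁, c₀]ᵀ = [4447, 631, 105]ᵀ.
Inverting the 3×3 Gram matrix, [c₂, c₁, c₀]ᵀ = [9833/4686, -3994/2343, -2238/781]ᵀ.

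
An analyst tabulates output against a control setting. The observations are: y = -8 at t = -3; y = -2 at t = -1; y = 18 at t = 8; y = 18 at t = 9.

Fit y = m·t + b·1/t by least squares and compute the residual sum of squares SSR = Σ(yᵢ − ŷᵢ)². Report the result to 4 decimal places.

Setting ∂/∂m … = 0 gives: 155·m + 4·b = 332;  4·m + (5905/5184)·b = 107/12.
Δ = 155·(5905/5184) − 4² = 832331/5184.
m = (332·(5905/5184) − 4·(107/12))/(832331/5184) = 1775564/832331; b = (155·(107/12) − 4·332)/(832331/5184) = 280368/832331.
Residuals: -1238500/832331, 391270/832331, 742400/832331, -1029270/832331; SSR = 3961800/832331.

SSR = 4.7599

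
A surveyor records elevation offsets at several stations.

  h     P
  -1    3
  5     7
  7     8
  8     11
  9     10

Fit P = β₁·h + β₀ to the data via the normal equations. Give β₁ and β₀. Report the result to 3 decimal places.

β₁ = 0.753, β₀ = 3.582

Compute the Gram sums: Σh·h = 220, Σh = 28, Σ1 = 5.
Moment sums: Σh·P = 266, ΣP = 39.
Normal equations: [[220, 28]; [28, 5]]·[β₁, β₀]ᵀ = [266, 39]ᵀ.
Eliminating β₀: 5·(row 1) − 28·(row 2) gives 316·β₁ = 5·266 − 28·39 = 238, so β₁ = 119/158.
Then β₀ = (39 − 28·(119/158))/5 = 283/79.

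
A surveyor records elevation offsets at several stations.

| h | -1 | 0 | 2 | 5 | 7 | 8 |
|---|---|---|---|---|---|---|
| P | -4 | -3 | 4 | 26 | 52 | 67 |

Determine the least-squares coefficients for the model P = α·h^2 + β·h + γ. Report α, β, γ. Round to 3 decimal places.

Sums needed: Σh^2·h^2 = 7139, Σh^2·h = 987, Σh^2 = 143, Σh·h = 143, Σh = 21, Σ1 = 6.
Right-hand side: Σh^2·P = 7498, Σh·P = 1042, ΣP = 142.
MᵀM·[α, β, γ]ᵀ = MᵀP becomes [[7139, 987, 143]; [987, 143, 21]; [143, 21, 6]]·[α, β, γ]ᵀ = [7498, 1042, 142]ᵀ.
Row-reducing yields α = 56/61, β = 12002/8479, γ = -26856/8479.

α = 0.918, β = 1.415, γ = -3.167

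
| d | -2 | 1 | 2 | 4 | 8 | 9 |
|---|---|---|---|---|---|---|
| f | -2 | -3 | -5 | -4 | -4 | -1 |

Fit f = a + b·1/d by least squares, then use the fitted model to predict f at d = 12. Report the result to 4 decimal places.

The normal equations are: 6·a + (107/72)·b = -19;  (107/72)·a + (8245/5184)·b = -55/9.
Determinant 6·(8245/5184) − (107/72)² = 38021/5184.
a = ((-19)·(8245/5184) − (107/72)·(-55/9))/(38021/5184) = -109575/38021; b = (6·(-55/9) − (107/72)·(-19))/(38021/5184) = -43704/38021.
At d = 12: f̂ = (-109575/38021)·(1) + (-43704/38021)·(1/12) = -113217/38021.

f̂ = -2.9777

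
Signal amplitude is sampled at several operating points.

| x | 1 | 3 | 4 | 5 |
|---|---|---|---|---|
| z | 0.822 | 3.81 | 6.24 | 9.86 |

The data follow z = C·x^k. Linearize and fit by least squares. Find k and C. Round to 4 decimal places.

With ln zᵢ as the transformed response and ln xᵢ as the regressor:
Σln x = 4.0943, Σ(ln x)² = 5.7191, Σln z = 5.2611, Σln x·ln z = 7.6910.
Equations: 5.7191·k + 4.0943·ln C = 7.6910;  4.0943·k + 4·ln C = 5.2611.
Slope k = (n·Σln x·ln z − Σln x·Σln z)/(n·Σ(ln x)² − (Σln x)²) = (4·7.6910 − 4.0943·5.2611)/6.1125 = 1.50891; ln C = (Σln z − k·Σln x)/n = -0.22923, so C = exp(-0.22923) = 0.79515.

k = 1.5089, C = 0.7951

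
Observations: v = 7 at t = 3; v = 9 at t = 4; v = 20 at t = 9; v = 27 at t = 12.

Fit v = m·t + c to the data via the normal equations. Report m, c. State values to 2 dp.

m = 2.22, c = 0.19

Compute the Gram sums: Σt·t = 250, Σt = 28, Σ1 = 4.
Right-hand side: Σt·v = 561, Σv = 63.
So MᵀM·[m, c]ᵀ = Mᵀv: [[250, 28]; [28, 4]]·[m, c]ᵀ = [561, 63]ᵀ.
Determinant 250·4 − 28² = 216.
m = (561·4 − 28·63)/216 = 20/9; c = (250·63 − 28·561)/216 = 7/36.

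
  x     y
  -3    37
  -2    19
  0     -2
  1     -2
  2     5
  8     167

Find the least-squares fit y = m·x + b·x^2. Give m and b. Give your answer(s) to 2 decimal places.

m = -3.40, b = 3.03

Forming AᵀA = [[82, 486]; [486, 4210]] and Aᵀy = [1195, 11115]ᵀ gives AᵀA·[m, b]ᵀ = Aᵀy.
Eliminating b: 4210·(row 1) − 486·(row 2) gives 109024·m = 4210·1195 − 486·11115 = -370940, so m = -92735/27256.
Then b = (11115 − 486·(-92735/27256))/4210 = 82665/27256.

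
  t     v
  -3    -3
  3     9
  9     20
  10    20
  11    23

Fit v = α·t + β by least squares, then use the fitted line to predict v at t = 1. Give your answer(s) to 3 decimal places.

v̂ = 4.693

Forming AᵀA = [[320, 30]; [30, 5]] and Aᵀv = [669, 69]ᵀ gives AᵀA·[α, β]ᵀ = Aᵀv.
Δ = 320·5 − 30² = 700.
α = (669·5 − 30·69)/700 = 51/28; β = (320·69 − 30·669)/700 = 201/70.
At t = 1: v̂ = (51/28)·(1) + (201/70)·(1) = 657/140.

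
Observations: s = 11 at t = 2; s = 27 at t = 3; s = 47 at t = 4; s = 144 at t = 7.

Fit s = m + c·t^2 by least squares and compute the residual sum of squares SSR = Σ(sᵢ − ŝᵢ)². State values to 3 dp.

SSR = 0.833

Forming XᵀX = [[4, 78]; [78, 2754]] and Xᵀs = [229, 8095]ᵀ gives XᵀX·[m, c]ᵀ = Xᵀs.
Δ = 4·2754 − 78² = 4932.
m = (229·2754 − 78·8095)/4932 = -62/411; c = (4·8095 − 78·229)/4932 = 7259/2466.
Residuals: -769/1233, 541/822, 65/1233, -215/2466; SSR = 2053/2466.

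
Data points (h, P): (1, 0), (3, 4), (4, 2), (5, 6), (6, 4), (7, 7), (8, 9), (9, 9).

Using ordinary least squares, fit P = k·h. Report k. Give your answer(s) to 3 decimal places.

Compute the Gram sums: Σh·h = 281.
Moment sums: Σh·P = 276.
So MᵀM·[k]ᵀ = MᵀP: [[281]]·[k]ᵀ = [276]ᵀ.
k = 276/281 = 0.982206.

k = 0.982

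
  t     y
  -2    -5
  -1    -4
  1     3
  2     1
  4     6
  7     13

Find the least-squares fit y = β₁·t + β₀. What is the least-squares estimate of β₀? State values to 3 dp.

From the data, Σt·t = 75, Σt = 11, Σ1 = 6.
Right-hand side: Σt·y = 134, Σy = 14.
Normal equations: [[75, 11]; [11, 6]]·[β₁, β₀]ᵀ = [134, 14]ᵀ.
Δ = 75·6 − 11² = 329.
β₁ = (134·6 − 11·14)/329 = 650/329; β₀ = (75·14 − 11·134)/329 = -424/329.

β₀ = -1.289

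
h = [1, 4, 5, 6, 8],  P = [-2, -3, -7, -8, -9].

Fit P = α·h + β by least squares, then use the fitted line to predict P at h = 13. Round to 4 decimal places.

P̂ = -14.9179

The normal equations are: 142·α + 24·β = -169;  24·α + 5·β = -29.
(Σh·h = 142, Σh = 24, Σ1 = 5, Σh·P = -169, ΣP = -29.)
det = 142·5 − 24² = 134.
α = ((-169)·5 − 24·(-29))/134 = -149/134; β = (142·(-29) − 24·(-169))/134 = -31/67.
At h = 13: P̂ = (-149/134)·(13) + (-31/67)·(1) = -1999/134.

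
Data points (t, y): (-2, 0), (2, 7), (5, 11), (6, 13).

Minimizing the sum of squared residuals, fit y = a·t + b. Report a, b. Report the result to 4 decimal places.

a = 1.5935, b = 3.3677

Compute the Gram sums: Σt·t = 69, Σt = 11, Σ1 = 4.
And Σt·y = 147, Σy = 31.
So AᵀA·[a, b]ᵀ = Aᵀy: [[69, 11]; [11, 4]]·[a, b]ᵀ = [147, 31]ᵀ.
det = 69·4 − 11² = 155.
a = (147·4 − 11·31)/155 = 247/155; b = (69·31 − 11·147)/155 = 522/155.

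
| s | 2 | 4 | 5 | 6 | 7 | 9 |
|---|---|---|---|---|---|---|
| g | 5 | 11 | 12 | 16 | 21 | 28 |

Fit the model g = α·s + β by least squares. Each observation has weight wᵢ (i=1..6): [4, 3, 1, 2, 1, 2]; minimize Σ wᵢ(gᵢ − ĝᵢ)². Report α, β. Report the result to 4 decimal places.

Entries of AᵀWA: Σwᵢ·s·s = 372, Σwᵢ·s = 62, Σwᵢ·1 = 13.
For AᵀWg: Σwᵢ·s·g = 1075, Σwᵢ·g = 174.
So AᵀWA·[α, β]ᵀ = AᵀWg: [[372, 62]; [62, 13]]·[α, β]ᵀ = [1075, 174]ᵀ.
Eliminating β: 13·(row 1) − 62·(row 2) gives 992·α = 13·1075 − 62·174 = 3187, so α = 3187/992.
Then β = (174 − 62·(3187/992))/13 = -31/16.

α = 3.2127, β = -1.9375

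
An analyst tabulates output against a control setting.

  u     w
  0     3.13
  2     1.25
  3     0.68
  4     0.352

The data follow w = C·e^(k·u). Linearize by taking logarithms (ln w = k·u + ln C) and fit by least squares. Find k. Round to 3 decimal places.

Let Y = ln w. Fitting Y = k·u + ln C by least squares:
XᵀX = [[29.0000, 9.0000]; [9.0000, 4]], rhs = [-4.8872, -0.0656]ᵀ  (here Σu = 9.0000, Σ(u)² = 29.0000, Σln w = -0.0656, Σu·ln w = -4.8872).
Slope k = (n·Σu·ln w − Σu·Σln w)/(n·Σ(u)² − (Σu)²) = (4·-4.8872 − 9.0000·-0.0656)/35.0000 = -0.54167; ln C = (Σln w − k·Σu)/n = 1.20235.

k = -0.542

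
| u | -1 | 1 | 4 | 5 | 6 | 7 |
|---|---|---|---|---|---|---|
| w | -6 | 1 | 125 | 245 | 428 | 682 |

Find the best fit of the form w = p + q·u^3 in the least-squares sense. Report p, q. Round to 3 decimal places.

Normal-equation sums: Σ1 = 6, Σu^3 = 748, Σu^3·u^3 = 184028.
Right-hand side: Σw = 1475, Σu^3·w = 365006.
So AᵀA·[p, q]ᵀ = Aᵀw: [[6, 748]; [748, 184028]]·[p, q]ᵀ = [1475, 365006]ᵀ.
Eliminating q: 184028·(row 1) − 748·(row 2) gives 544664·p = 184028·1475 − 748·365006 = -1583188, so p = -395797/136166.
Then q = (365006 − 748·(-395797/136166))/184028 = 135842/68083.

p = -2.907, q = 1.995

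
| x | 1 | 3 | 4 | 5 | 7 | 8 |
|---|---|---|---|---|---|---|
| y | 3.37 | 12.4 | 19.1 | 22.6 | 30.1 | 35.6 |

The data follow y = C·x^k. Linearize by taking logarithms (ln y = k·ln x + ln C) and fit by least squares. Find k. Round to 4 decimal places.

Taking logs, ln y = k·ln x + ln C, so regress ln y on ln x.
Σln x = 8.1197, Σ(ln x)² = 13.8297, Σln y = 16.7771, Σln x·ln y = 25.9266.
Normal system: [[13.8297, 8.1197]; [8.1197, 6]]·[k, ln C]ᵀ = [25.9266, 16.7771]ᵀ.
Δ = 13.8297·6 − (8.1197)² = 17.0487; k = (25.9266·6 − 8.1197·16.7771)/17.0487 = 1.13409, ln C = (13.8297·16.7771 − 8.1197·25.9266)/17.0487 = 1.26144.

k = 1.1341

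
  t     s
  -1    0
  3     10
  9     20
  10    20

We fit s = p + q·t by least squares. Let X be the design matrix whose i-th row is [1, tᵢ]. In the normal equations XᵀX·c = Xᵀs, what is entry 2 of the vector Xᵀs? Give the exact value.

410

Entry 2 ↔ basis t, so (Xᵀs)_{2} = Σᵢ (t)·sᵢ = (-1)·(0) + (3)·(10) + (9)·(20) + (10)·(20) = 410.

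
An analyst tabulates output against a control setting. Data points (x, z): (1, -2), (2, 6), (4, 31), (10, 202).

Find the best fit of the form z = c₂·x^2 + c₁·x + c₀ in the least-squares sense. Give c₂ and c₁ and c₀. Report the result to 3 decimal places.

c₂ = 1.942, c₁ = 1.259, c₀ = -4.862

AᵀA·[c₂, c₁, c₀]ᵀ = Aᵀz reads: 10273·c₂ + 1073·c₁ + 121·c₀ = 20718;  1073·c₂ + 121·c₁ + 17·c₀ = 2154;  121·c₂ + 17·c₁ + 4·c₀ = 237.
(Σx^2·x^2 = 10273, Σx^2·x = 1073, Σx^2 = 121, Σx·x = 121, Σx = 17, Σ1 = 4, Σx^2·z = 20718, Σx·z = 2154, Σz = 237.)
Solving the 3×3 system (Gaussian elimination) gives c₂ = 439/226, c₁ = 1423/1130, c₀ = -2747/565.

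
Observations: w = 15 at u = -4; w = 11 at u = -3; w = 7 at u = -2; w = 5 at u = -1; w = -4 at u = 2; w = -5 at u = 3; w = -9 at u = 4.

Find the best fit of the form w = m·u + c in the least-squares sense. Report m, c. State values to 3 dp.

m = -2.857, c = 2.449

Forming MᵀM = [[59, -1]; [-1, 7]] and Mᵀw = [-171, 20]ᵀ gives MᵀM·[m, c]ᵀ = Mᵀw.
Eliminating c: 7·(row 1) − (-1)·(row 2) gives 412·m = 7·(-171) − (-1)·20 = -1177, so m = -1177/412.
Then c = (20 − (-1)·(-1177/412))/7 = 1009/412.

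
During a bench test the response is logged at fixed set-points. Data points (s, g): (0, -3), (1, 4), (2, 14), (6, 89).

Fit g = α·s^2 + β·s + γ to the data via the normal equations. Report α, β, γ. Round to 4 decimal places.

α = 1.7023, β = 5.1092, γ = -2.9446

AᵀA·[α, β, γ]ᵀ = Aᵀg reads: 1313·α + 225·β + 41·γ = 3264;  225·α + 41·β + 9·γ = 566;  41·α + 9·β + 4·γ = 104.
(Σs^2·s^2 = 1313, Σs^2·s = 225, Σs^2 = 41, Σs·s = 41, Σs = 9, Σ1 = 4, Σs^2·g = 3264, Σs·g = 566, Σg = 104.)
Row-reducing yields α = 3071/1804, β = 9217/1804, γ = -1328/451.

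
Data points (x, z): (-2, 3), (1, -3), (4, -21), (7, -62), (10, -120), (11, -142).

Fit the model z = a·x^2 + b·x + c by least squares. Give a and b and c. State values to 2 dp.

a = -1.00, b = -2.16, c = 2.02

The normal equations are: 27315·a + 2731·b + 291·c = -32547;  2731·a + 291·b + 31·c = -3289;  291·a + 31·b + 6·c = -345.
(Σx^2·x^2 = 27315, Σx^2·x = 2731, Σx^2 = 291, Σx·x = 291, Σx = 31, Σ1 = 6, Σx^2·z = -32547, Σx·z = -3289, Σz = -345.)
Inverting the 3×3 Gram matrix, [a, b, c]ᵀ = [-3997/4008, -14417/6680, 10109/5010]ᵀ.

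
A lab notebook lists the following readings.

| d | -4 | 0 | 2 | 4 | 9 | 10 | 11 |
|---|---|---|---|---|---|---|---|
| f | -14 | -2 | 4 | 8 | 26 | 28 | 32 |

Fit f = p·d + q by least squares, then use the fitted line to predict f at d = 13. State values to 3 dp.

The normal equations are: 338·p + 32·q = 962;  32·p + 7·q = 82.
(Σd·d = 338, Σd = 32, Σ1 = 7, Σd·f = 962, Σf = 82.)
Eliminating q: 7·(row 1) − 32·(row 2) gives 1342·p = 7·962 − 32·82 = 4110, so p = 2055/671.
Then q = (82 − 32·(2055/671))/7 = -1534/671.
At d = 13: f̂ = (2055/671)·(13) + (-1534/671)·(1) = 25181/671.

f̂ = 37.528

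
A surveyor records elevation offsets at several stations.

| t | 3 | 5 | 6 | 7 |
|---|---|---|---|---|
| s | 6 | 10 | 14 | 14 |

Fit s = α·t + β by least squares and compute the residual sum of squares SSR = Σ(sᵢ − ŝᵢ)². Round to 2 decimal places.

With design matrix X, XᵀX = [[119, 21]; [21, 4]] and Xᵀs = [250, 44]ᵀ.
det = 119·4 − 21² = 35.
α = (250·4 − 21·44)/35 = 76/35; β = (119·44 − 21·250)/35 = -2/5.
Residuals: -4/35, -16/35, 48/35, -4/5; SSR = 96/35.

SSR = 2.74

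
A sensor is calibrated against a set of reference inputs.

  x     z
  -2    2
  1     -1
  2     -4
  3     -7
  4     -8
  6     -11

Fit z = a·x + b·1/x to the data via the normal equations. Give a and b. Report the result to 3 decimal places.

a = -1.969, b = 0.967

MᵀM·[a, b]ᵀ = Mᵀz reads: 70·a + 6·b = -132;  6·a + (245/144)·b = -61/6.
Eliminating b: (245/144)·(row 1) − 6·(row 2) gives (5983/72)·a = (245/144)·(-132) − 6·(-61/6) = -1963/12, so a = -11778/5983.
Then b = ((-61/6) − 6·(-11778/5983))/(245/144) = 5784/5983.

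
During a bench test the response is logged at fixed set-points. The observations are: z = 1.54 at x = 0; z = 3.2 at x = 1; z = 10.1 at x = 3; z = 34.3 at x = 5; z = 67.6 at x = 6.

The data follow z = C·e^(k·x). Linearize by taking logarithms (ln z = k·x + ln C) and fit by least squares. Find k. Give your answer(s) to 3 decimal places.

k = 0.619

Linearized form: ln z = k·x + ln C. From the 5 transformed points,
Over the data: Σx = 15.0000, Σ(x)² = 71.0000, Σln z = 11.6562, Σx·ln z = 51.0581.
Normal system: [[71.0000, 15.0000]; [15.0000, 5]]·[k, ln C]ᵀ = [51.0581, 11.6562]ᵀ.
Δ = 71.0000·5 − (15.0000)² = 130.0000; k = (51.0581·5 − 15.0000·11.6562)/130.0000 = 0.61883, ln C = (71.0000·11.6562 − 15.0000·51.0581)/130.0000 = 0.47477.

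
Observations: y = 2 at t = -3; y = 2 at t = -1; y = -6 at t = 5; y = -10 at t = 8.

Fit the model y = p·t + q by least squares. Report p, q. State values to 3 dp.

Entries of MᵀM: Σt·t = 99, Σt = 9, Σ1 = 4.
Right-hand side: Σt·y = -118, Σy = -12.
Normal equations: [[99, 9]; [9, 4]]·[p, q]ᵀ = [-118, -12]ᵀ.
Eliminating q: 4·(row 1) − 9·(row 2) gives 315·p = 4·(-118) − 9·(-12) = -364, so p = -52/45.
Then q = ((-12) − 9·(-52/45))/4 = -2/5.

p = -1.156, q = -0.400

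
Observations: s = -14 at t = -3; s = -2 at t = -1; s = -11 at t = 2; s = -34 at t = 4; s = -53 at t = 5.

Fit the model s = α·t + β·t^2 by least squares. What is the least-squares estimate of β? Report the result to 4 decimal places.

β = -1.9065

Sums needed: Σt·t = 55, Σt·t^2 = 169, Σt^2·t^2 = 979.
For Xᵀs: Σt·s = -379, Σt^2·s = -2041.
Determinant 55·979 − 169² = 25284.
α = ((-379)·979 − 169·(-2041))/25284 = -2176/2107; β = (55·(-2041) − 169·(-379))/25284 = -4017/2107.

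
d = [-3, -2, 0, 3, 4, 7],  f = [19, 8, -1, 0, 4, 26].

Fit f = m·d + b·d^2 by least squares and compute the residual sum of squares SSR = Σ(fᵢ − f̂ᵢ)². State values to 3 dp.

SSR = 6.667

From the data, Σd·d = 87, Σd·d^2 = 399, Σd^2·d^2 = 2835.
Right-hand side: Σd·f = 125, Σd^2·f = 1541.
Normal equations: [[87, 399]; [399, 2835]]·[m, b]ᵀ = [125, 1541]ᵀ.
Eliminating b: 2835·(row 1) − 399·(row 2) gives 87444·m = 2835·125 − 399·1541 = -260484, so m = -3101/1041.
Then b = (1541 − 399·(-3101/1041))/2835 = 7016/7287.
Residuals: 3396/2429, -4394/2429, -1, 659/2429, 1240/2429, -113/347; SSR = 16195/2429.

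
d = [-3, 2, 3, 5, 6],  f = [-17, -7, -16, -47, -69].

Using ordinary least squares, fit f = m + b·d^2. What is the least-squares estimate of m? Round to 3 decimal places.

With design matrix M, MᵀM = [[5, 83]; [83, 2099]] and Mᵀf = [-156, -3984]ᵀ.
det = 5·2099 − 83² = 3606.
m = ((-156)·2099 − 83·(-3984))/3606 = 538/601; b = (5·(-3984) − 83·(-156))/3606 = -1162/601.

m = 0.895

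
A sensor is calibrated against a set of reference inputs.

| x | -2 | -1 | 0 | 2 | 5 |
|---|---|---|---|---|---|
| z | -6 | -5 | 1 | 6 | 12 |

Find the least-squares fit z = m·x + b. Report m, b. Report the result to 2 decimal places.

m = 2.68, b = -0.55

From the data, Σx·x = 34, Σx = 4, Σ1 = 5.
For Aᵀz: Σx·z = 89, Σz = 8.
Normal equations: [[34, 4]; [4, 5]]·[m, b]ᵀ = [89, 8]ᵀ.
Determinant 34·5 − 4² = 154.
m = (89·5 − 4·8)/154 = 59/22; b = (34·8 − 4·89)/154 = -6/11.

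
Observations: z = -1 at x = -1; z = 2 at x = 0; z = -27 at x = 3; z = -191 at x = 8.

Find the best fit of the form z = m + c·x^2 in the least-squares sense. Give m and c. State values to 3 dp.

From the data, Σ1 = 4, Σx^2 = 74, Σx^2·x^2 = 4178.
For Mᵀz: Σz = -217, Σx^2·z = -12468.
Normal equations: [[4, 74]; [74, 4178]]·[m, c]ᵀ = [-217, -12468]ᵀ.
det = 4·4178 − 74² = 11236.
m = ((-217)·4178 − 74·(-12468))/11236 = 151/106; c = (4·(-12468) − 74·(-217))/11236 = -319/106.

m = 1.425, c = -3.009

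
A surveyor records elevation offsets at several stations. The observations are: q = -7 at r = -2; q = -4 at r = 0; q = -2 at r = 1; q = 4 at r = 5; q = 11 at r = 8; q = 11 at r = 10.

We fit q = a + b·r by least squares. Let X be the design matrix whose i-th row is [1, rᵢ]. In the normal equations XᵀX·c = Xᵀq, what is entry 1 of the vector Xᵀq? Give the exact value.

Entry 1 ↔ basis 1, so (Xᵀq)_{1} = Σᵢ qᵢ = (1)·(-7) + (1)·(-4) + (1)·(-2) + (1)·(4) + (1)·(11) + (1)·(11) = 13.

13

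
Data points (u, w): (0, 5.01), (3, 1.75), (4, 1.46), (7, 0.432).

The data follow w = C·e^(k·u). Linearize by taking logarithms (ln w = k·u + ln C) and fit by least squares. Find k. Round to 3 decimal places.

Taking logs, ln w = k·u + ln C, so regress ln w on u.
Sums: Σu = 14.0000, Σ(u)² = 74.0000, Σln w = 1.7102, Σu·ln w = -2.6827.
Normal system: [[74.0000, 14.0000]; [14.0000, 4]]·[k, ln C]ᵀ = [-2.6827, 1.7102]ᵀ.
Slope k = (n·Σu·ln w − Σu·Σln w)/(n·Σ(u)² − (Σu)²) = (4·-2.6827 − 14.0000·1.7102)/100.0000 = -0.34673; ln C = (Σln w − k·Σu)/n = 1.64110.

k = -0.347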